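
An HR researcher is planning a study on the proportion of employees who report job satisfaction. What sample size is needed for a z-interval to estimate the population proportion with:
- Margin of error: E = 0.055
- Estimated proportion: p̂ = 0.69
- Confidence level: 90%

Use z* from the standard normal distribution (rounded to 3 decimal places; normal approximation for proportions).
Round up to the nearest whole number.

Using z* for proportion z-interval (normal approximation).

For 90% confidence, z* = 1.645 (from standard normal table)

Sample size formula for proportion z-interval: n = z*²p̂(1-p̂)/E²

n = 1.645² × 0.69 × 0.31 / 0.055²
  = 2.706025 × 0.2139 / 0.003025
  = 191.3450

Round up to the nearest whole number: n = 192

192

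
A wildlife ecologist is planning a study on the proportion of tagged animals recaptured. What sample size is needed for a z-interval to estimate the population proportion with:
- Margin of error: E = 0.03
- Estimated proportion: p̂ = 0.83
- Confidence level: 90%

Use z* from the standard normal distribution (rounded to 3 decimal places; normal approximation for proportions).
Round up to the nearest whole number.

Using z* for proportion z-interval (normal approximation).

For 90% confidence, z* = 1.645 (from standard normal table)

Sample size formula for proportion z-interval: n = z*²p̂(1-p̂)/E²

n = 1.645² × 0.83 × 0.17 / 0.03²
  = 2.706025 × 0.1411 / 0.0009
  = 424.2446

Round up to the nearest whole number: n = 425

425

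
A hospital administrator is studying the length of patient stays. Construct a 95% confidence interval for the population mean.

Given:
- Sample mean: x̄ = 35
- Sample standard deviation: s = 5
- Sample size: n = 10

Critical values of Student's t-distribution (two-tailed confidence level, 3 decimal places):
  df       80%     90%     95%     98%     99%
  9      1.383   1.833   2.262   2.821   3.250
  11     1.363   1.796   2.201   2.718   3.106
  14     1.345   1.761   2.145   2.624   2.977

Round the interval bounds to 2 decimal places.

The population standard deviation σ is unknown (only the sample standard deviation s is given), so use a t-interval with df = n - 1 = 10 - 1 = 9.

For 95% confidence with df = 9, t* = 2.262 (from t-table)

Standard error: SE = s/√n = 5/√10 = 1.581139

Margin of error: E = t* × SE = 2.262 × 1.581139 = 3.5765

T-interval: x̄ ± E = 35 ± 3.5765 = (31.4235, 38.5765)

Rounded to 2 decimal places:

(31.42, 38.58)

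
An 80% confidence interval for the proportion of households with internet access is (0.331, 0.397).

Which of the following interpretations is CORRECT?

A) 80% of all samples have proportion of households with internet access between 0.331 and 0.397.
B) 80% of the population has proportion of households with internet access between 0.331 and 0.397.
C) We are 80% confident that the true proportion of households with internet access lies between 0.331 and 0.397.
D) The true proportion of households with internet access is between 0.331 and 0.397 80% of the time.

A confidence interval represents our confidence in the procedure, not a probability statement about the parameter.

Key concept: If we repeated this sampling process many times and computed an 80% CI each time, about 80% of those intervals would contain the true population parameter.

For this specific interval (0.331, 0.397):
- Midpoint (point estimate): 0.364
- Margin of error: 0.033

The correct interpretation is the one stating confidence that the true parameter lies in the interval — option C.

C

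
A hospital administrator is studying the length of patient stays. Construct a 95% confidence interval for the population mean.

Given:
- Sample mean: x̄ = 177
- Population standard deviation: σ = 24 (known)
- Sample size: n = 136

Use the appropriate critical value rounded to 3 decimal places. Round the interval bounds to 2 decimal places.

The population standard deviation σ is known, so use a z-interval (standard normal critical value).

For 95% confidence, z* = 1.96 (from standard normal table)

Standard error: SE = σ/√n = 24/√136 = 2.057983

Margin of error: E = z* × SE = 1.96 × 2.057983 = 4.0336

Z-interval: x̄ ± E = 177 ± 4.0336 = (172.9664, 181.0336)

Rounded to 2 decimal places:

(172.97, 181.03)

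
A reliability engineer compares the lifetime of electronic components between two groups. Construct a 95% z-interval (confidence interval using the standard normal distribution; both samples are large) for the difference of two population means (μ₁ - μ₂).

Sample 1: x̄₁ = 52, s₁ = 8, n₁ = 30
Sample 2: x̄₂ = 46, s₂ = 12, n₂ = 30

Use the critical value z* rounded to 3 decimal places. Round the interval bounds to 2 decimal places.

Both samples are large (n₁ = 30 ≥ 30, n₂ = 30 ≥ 30), so a z-interval for the difference of means applies.

Point estimate: x̄₁ - x̄₂ = 52 - 46 = 6

Standard error: SE = √(s₁²/n₁ + s₂²/n₂)
= √(8²/30 + 12²/30)
= √(2.133333 + 4.800000)
= 2.633122

For 95% confidence, z* = 1.96 (from standard normal table)
Margin of error: E = z* × SE = 1.96 × 2.633122 = 5.1609

Z-interval: (x̄₁ - x̄₂) ± E = 6 ± 5.1609 = (0.8391, 11.1609)

Rounded to 2 decimal places:

(0.84, 11.16)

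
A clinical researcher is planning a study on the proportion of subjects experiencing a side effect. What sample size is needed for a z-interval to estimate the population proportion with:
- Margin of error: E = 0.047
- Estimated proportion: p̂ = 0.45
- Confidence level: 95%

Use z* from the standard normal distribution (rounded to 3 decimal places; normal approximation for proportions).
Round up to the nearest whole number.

Using z* for proportion z-interval (normal approximation).

For 95% confidence, z* = 1.96 (from standard normal table)

Sample size formula for proportion z-interval: n = z*²p̂(1-p̂)/E²

n = 1.96² × 0.45 × 0.55 / 0.047²
  = 3.8416 × 0.2475 / 0.002209
  = 430.4192

Round up to the nearest whole number: n = 431

431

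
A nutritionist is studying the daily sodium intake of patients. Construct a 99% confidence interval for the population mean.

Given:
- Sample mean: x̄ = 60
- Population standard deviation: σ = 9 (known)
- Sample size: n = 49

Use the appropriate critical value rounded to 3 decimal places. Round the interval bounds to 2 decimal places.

The population standard deviation σ is known, so use a z-interval (standard normal critical value).

For 99% confidence, z* = 2.576 (from standard normal table)

Standard error: SE = σ/√n = 9/√49 = 1.285714

Margin of error: E = z* × SE = 2.576 × 1.285714 = 3.3120

Z-interval: x̄ ± E = 60 ± 3.3120 = (56.6880, 63.3120)

Rounded to 2 decimal places:

(56.69, 63.31)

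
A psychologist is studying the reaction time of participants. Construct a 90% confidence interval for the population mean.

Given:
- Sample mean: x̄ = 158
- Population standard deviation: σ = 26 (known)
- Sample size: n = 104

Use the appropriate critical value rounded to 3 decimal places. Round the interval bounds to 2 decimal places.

The population standard deviation σ is known, so use a z-interval (standard normal critical value).

For 90% confidence, z* = 1.645 (from standard normal table)

Standard error: SE = σ/√n = 26/√104 = 2.549510

Margin of error: E = z* × SE = 1.645 × 2.549510 = 4.1939

Z-interval: x̄ ± E = 158 ± 4.1939 = (153.8061, 162.1939)

Rounded to 2 decimal places:

(153.81, 162.19)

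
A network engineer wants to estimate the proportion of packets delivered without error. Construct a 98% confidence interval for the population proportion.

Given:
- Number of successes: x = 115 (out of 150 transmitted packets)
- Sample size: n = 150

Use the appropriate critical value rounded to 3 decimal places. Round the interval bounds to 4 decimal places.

Sample proportion: p̂ = 115/150 = 0.766667

Check conditions for normal approximation:
  np̂ = 115 ≥ 10 ✓
  n(1-p̂) = 35 ≥ 10 ✓

The sample is large enough, so use a z-interval (normal approximation) for the proportion.

For 98% confidence, z* = 2.326 (from standard normal table)

Standard error: SE = √(p̂(1-p̂)/n) = √(0.766667×0.233333/150) = 0.03453393

Margin of error: E = z* × SE = 2.326 × 0.03453393 = 0.080326

Z-interval: p̂ ± E = 0.766667 ± 0.080326 = (0.686341, 0.846993)

Rounded to 4 decimal places:

(0.6863, 0.8470)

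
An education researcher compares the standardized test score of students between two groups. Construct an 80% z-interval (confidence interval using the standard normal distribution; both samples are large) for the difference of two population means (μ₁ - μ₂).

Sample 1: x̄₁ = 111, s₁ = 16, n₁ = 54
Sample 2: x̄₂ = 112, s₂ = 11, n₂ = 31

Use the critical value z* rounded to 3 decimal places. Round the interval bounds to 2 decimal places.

Both samples are large (n₁ = 54 ≥ 30, n₂ = 31 ≥ 30), so a z-interval for the difference of means applies.

Point estimate: x̄₁ - x̄₂ = 111 - 112 = -1

Standard error: SE = √(s₁²/n₁ + s₂²/n₂)
= √(16²/54 + 11²/31)
= √(4.740741 + 3.903226)
= 2.940062

For 80% confidence, z* = 1.282 (from standard normal table)
Margin of error: E = z* × SE = 1.282 × 2.940062 = 3.7692

Z-interval: (x̄₁ - x̄₂) ± E = -1 ± 3.7692 = (-4.7692, 2.7692)

Rounded to 2 decimal places:

(-4.77, 2.77)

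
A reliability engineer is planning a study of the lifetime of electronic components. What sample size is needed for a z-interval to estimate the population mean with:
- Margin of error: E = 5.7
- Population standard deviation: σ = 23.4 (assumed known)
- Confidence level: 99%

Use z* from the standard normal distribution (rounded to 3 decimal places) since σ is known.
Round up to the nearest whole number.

Using z* since population σ is known (z-interval formula).

For 99% confidence, z* = 2.576 (from standard normal table)

Sample size formula for z-interval: n = (z*σ/E)²

n = (2.576 × 23.4 / 5.7)²
  = (10.575158)²
  = 111.8340

Round up to the nearest whole number: n = 112

112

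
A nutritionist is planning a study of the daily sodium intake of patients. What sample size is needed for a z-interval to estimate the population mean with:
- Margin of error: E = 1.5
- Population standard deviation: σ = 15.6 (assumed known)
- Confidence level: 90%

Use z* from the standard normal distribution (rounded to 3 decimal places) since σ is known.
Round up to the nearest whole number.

Using z* since population σ is known (z-interval formula).

For 90% confidence, z* = 1.645 (from standard normal table)

Sample size formula for z-interval: n = (z*σ/E)²

n = (1.645 × 15.6 / 1.5)²
  = (17.108000)²
  = 292.6837

Round up to the nearest whole number: n = 293

293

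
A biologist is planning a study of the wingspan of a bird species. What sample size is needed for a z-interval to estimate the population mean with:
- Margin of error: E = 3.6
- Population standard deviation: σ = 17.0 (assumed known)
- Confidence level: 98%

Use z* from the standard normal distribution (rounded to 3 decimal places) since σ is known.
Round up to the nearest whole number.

Using z* since population σ is known (z-interval formula).

For 98% confidence, z* = 2.326 (from standard normal table)

Sample size formula for z-interval: n = (z*σ/E)²

n = (2.326 × 17.0 / 3.6)²
  = (10.983889)²
  = 120.6458

Round up to the nearest whole number: n = 121

121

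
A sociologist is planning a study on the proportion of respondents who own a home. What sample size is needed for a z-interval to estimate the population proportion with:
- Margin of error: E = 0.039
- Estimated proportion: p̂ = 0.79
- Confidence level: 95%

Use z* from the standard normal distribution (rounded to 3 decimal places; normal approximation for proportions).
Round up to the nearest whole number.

Using z* for proportion z-interval (normal approximation).

For 95% confidence, z* = 1.96 (from standard normal table)

Sample size formula for proportion z-interval: n = z*²p̂(1-p̂)/E²

n = 1.96² × 0.79 × 0.21 / 0.039²
  = 3.8416 × 0.1659 / 0.001521
  = 419.0148

Round up to the nearest whole number: n = 420

420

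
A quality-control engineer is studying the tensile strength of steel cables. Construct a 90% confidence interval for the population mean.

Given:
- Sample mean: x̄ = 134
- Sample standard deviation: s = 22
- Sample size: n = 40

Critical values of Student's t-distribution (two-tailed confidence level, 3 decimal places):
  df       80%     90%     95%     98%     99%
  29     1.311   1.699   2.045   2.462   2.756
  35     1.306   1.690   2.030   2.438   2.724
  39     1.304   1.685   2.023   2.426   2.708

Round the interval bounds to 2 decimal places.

The population standard deviation σ is unknown (only the sample standard deviation s is given), so use a t-interval with df = n - 1 = 40 - 1 = 39.

For 90% confidence with df = 39, t* = 1.685 (from t-table)

Standard error: SE = s/√n = 22/√40 = 3.478505

Margin of error: E = t* × SE = 1.685 × 3.478505 = 5.8613

T-interval: x̄ ± E = 134 ± 5.8613 = (128.1387, 139.8613)

Rounded to 2 decimal places:

(128.14, 139.86)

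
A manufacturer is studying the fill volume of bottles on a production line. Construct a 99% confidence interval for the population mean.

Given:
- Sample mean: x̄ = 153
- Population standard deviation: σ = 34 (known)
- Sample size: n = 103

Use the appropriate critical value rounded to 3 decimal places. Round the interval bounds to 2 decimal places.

The population standard deviation σ is known, so use a z-interval (standard normal critical value).

For 99% confidence, z* = 2.576 (from standard normal table)

Standard error: SE = σ/√n = 34/√103 = 3.350120

Margin of error: E = z* × SE = 2.576 × 3.350120 = 8.6299

Z-interval: x̄ ± E = 153 ± 8.6299 = (144.3701, 161.6299)

Rounded to 2 decimal places:

(144.37, 161.63)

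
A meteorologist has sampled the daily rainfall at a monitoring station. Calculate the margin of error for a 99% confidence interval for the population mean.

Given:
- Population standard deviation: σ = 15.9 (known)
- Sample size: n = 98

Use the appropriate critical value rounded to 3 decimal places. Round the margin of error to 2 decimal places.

The population standard deviation σ is known, so use the z-interval margin of error formula.

For 99% confidence, z* = 2.576 (from standard normal table)

Margin of error formula for z-interval: E = z* × σ/√n

E = 2.576 × 15.9/√98
  = 2.576 × 1.606143
  = 4.1374

Rounded to 2 decimal places:

4.14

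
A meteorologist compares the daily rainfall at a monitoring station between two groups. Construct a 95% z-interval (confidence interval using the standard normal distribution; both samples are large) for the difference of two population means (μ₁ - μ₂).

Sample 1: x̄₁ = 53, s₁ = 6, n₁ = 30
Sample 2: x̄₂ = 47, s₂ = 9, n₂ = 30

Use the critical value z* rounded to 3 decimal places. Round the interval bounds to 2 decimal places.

Both samples are large (n₁ = 30 ≥ 30, n₂ = 30 ≥ 30), so a z-interval for the difference of means applies.

Point estimate: x̄₁ - x̄₂ = 53 - 47 = 6

Standard error: SE = √(s₁²/n₁ + s₂²/n₂)
= √(6²/30 + 9²/30)
= √(1.200000 + 2.700000)
= 1.974842

For 95% confidence, z* = 1.96 (from standard normal table)
Margin of error: E = z* × SE = 1.96 × 1.974842 = 3.8707

Z-interval: (x̄₁ - x̄₂) ± E = 6 ± 3.8707 = (2.1293, 9.8707)

Rounded to 2 decimal places:

(2.13, 9.87)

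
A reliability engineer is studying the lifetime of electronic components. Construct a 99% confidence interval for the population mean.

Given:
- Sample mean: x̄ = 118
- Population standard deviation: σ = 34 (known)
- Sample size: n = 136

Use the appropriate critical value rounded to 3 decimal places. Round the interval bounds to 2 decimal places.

The population standard deviation σ is known, so use a z-interval (standard normal critical value).

For 99% confidence, z* = 2.576 (from standard normal table)

Standard error: SE = σ/√n = 34/√136 = 2.915476

Margin of error: E = z* × SE = 2.576 × 2.915476 = 7.5103

Z-interval: x̄ ± E = 118 ± 7.5103 = (110.4897, 125.5103)

Rounded to 2 decimal places:

(110.49, 125.51)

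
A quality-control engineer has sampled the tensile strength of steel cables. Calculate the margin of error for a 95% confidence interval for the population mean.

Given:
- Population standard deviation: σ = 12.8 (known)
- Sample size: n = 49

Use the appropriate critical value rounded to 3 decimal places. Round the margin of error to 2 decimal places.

The population standard deviation σ is known, so use the z-interval margin of error formula.

For 95% confidence, z* = 1.96 (from standard normal table)

Margin of error formula for z-interval: E = z* × σ/√n

E = 1.96 × 12.8/√49
  = 1.96 × 1.828571
  = 3.5840

Rounded to 2 decimal places:

3.58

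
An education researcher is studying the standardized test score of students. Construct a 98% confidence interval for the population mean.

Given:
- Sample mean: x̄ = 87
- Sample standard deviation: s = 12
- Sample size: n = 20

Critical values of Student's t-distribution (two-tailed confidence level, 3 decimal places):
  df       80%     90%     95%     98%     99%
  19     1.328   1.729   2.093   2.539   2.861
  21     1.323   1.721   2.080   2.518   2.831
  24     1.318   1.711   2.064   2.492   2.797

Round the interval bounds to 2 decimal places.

The population standard deviation σ is unknown (only the sample standard deviation s is given), so use a t-interval with df = n - 1 = 20 - 1 = 19.

For 98% confidence with df = 19, t* = 2.539 (from t-table)

Standard error: SE = s/√n = 12/√20 = 2.683282

Margin of error: E = t* × SE = 2.539 × 2.683282 = 6.8129

T-interval: x̄ ± E = 87 ± 6.8129 = (80.1871, 93.8129)

Rounded to 2 decimal places:

(80.19, 93.81)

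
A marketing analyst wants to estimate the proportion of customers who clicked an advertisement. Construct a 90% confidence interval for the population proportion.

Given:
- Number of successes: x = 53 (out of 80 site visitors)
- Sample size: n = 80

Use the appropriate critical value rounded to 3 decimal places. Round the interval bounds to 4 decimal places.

Sample proportion: p̂ = 53/80 = 0.662500

Check conditions for normal approximation:
  np̂ = 53 ≥ 10 ✓
  n(1-p̂) = 27 ≥ 10 ✓

The sample is large enough, so use a z-interval (normal approximation) for the proportion.

For 90% confidence, z* = 1.645 (from standard normal table)

Standard error: SE = √(p̂(1-p̂)/n) = √(0.662500×0.337500/80) = 0.05286702

Margin of error: E = z* × SE = 1.645 × 0.05286702 = 0.086966

Z-interval: p̂ ± E = 0.662500 ± 0.086966 = (0.575534, 0.749466)

Rounded to 4 decimal places:

(0.5755, 0.7495)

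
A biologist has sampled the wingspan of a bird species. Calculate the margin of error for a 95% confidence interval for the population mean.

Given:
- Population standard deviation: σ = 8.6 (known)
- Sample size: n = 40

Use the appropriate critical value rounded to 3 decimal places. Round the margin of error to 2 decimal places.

The population standard deviation σ is known, so use the z-interval margin of error formula.

For 95% confidence, z* = 1.96 (from standard normal table)

Margin of error formula for z-interval: E = z* × σ/√n

E = 1.96 × 8.6/√40
  = 1.96 × 1.359779
  = 2.6652

Rounded to 2 decimal places:

2.67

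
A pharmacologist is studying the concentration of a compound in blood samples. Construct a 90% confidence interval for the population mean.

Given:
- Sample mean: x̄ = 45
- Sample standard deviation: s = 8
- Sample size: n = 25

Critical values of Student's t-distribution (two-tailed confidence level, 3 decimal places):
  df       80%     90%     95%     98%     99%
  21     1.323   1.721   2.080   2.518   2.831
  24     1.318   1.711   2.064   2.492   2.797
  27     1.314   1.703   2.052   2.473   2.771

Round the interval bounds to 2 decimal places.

The population standard deviation σ is unknown (only the sample standard deviation s is given), so use a t-interval with df = n - 1 = 25 - 1 = 24.

For 90% confidence with df = 24, t* = 1.711 (from t-table)

Standard error: SE = s/√n = 8/√25 = 1.600000

Margin of error: E = t* × SE = 1.711 × 1.600000 = 2.7376

T-interval: x̄ ± E = 45 ± 2.7376 = (42.2624, 47.7376)

Rounded to 2 decimal places:

(42.26, 47.74)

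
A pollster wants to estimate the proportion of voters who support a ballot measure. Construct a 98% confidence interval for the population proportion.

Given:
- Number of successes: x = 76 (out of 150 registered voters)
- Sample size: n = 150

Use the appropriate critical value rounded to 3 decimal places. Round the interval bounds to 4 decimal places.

Sample proportion: p̂ = 76/150 = 0.506667

Check conditions for normal approximation:
  np̂ = 76 ≥ 10 ✓
  n(1-p̂) = 74 ≥ 10 ✓

The sample is large enough, so use a z-interval (normal approximation) for the proportion.

For 98% confidence, z* = 2.326 (from standard normal table)

Standard error: SE = √(p̂(1-p̂)/n) = √(0.506667×0.493333/150) = 0.04082120

Margin of error: E = z* × SE = 2.326 × 0.04082120 = 0.094950

Z-interval: p̂ ± E = 0.506667 ± 0.094950 = (0.411717, 0.601617)

Rounded to 4 decimal places:

(0.4117, 0.6016)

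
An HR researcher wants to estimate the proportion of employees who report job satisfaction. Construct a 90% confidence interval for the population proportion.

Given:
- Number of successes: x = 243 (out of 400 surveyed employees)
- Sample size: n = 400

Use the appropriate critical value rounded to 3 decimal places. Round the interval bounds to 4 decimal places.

Sample proportion: p̂ = 243/400 = 0.607500

Check conditions for normal approximation:
  np̂ = 243 ≥ 10 ✓
  n(1-p̂) = 157 ≥ 10 ✓

The sample is large enough, so use a z-interval (normal approximation) for the proportion.

For 90% confidence, z* = 1.645 (from standard normal table)

Standard error: SE = √(p̂(1-p̂)/n) = √(0.607500×0.392500/400) = 0.02441535

Margin of error: E = z* × SE = 1.645 × 0.02441535 = 0.040163

Z-interval: p̂ ± E = 0.607500 ± 0.040163 = (0.567337, 0.647663)

Rounded to 4 decimal places:

(0.5673, 0.6477)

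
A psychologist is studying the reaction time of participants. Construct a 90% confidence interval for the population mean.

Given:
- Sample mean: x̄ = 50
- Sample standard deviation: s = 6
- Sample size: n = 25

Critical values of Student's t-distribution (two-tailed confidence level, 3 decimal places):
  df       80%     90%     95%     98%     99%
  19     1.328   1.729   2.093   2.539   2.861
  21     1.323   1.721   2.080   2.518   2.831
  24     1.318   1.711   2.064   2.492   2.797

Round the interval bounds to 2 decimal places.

The population standard deviation σ is unknown (only the sample standard deviation s is given), so use a t-interval with df = n - 1 = 25 - 1 = 24.

For 90% confidence with df = 24, t* = 1.711 (from t-table)

Standard error: SE = s/√n = 6/√25 = 1.200000

Margin of error: E = t* × SE = 1.711 × 1.200000 = 2.0532

T-interval: x̄ ± E = 50 ± 2.0532 = (47.9468, 52.0532)

Rounded to 2 decimal places:

(47.95, 52.05)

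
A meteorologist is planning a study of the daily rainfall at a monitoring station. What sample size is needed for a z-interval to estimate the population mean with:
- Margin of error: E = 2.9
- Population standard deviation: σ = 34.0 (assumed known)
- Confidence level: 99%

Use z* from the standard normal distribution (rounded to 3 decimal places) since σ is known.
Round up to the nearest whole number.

Using z* since population σ is known (z-interval formula).

For 99% confidence, z* = 2.576 (from standard normal table)

Sample size formula for z-interval: n = (z*σ/E)²

n = (2.576 × 34.0 / 2.9)²
  = (30.201379)²
  = 912.1233

Round up to the nearest whole number: n = 913

913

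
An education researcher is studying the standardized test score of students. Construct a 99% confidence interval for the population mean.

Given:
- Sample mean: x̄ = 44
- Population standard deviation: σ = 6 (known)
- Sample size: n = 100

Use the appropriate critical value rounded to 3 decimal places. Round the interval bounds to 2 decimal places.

The population standard deviation σ is known, so use a z-interval (standard normal critical value).

For 99% confidence, z* = 2.576 (from standard normal table)

Standard error: SE = σ/√n = 6/√100 = 0.600000

Margin of error: E = z* × SE = 2.576 × 0.600000 = 1.5456

Z-interval: x̄ ± E = 44 ± 1.5456 = (42.4544, 45.5456)

Rounded to 2 decimal places:

(42.45, 45.55)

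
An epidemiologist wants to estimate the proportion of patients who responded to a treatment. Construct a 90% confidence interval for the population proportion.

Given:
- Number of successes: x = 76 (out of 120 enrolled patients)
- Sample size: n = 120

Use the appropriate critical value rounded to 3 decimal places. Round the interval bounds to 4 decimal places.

Sample proportion: p̂ = 76/120 = 0.633333

Check conditions for normal approximation:
  np̂ = 76 ≥ 10 ✓
  n(1-p̂) = 44 ≥ 10 ✓

The sample is large enough, so use a z-interval (normal approximation) for the proportion.

For 90% confidence, z* = 1.645 (from standard normal table)

Standard error: SE = √(p̂(1-p̂)/n) = √(0.633333×0.366667/120) = 0.04399074

Margin of error: E = z* × SE = 1.645 × 0.04399074 = 0.072365

Z-interval: p̂ ± E = 0.633333 ± 0.072365 = (0.560969, 0.705698)

Rounded to 4 decimal places:

(0.5610, 0.7057)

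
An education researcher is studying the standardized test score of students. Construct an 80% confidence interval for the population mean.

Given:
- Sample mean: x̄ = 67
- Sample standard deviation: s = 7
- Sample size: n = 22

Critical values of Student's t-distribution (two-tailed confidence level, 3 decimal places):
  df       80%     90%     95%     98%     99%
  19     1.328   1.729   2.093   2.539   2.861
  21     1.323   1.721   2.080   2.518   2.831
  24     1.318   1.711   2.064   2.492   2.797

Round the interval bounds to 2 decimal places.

The population standard deviation σ is unknown (only the sample standard deviation s is given), so use a t-interval with df = n - 1 = 22 - 1 = 21.

For 80% confidence with df = 21, t* = 1.323 (from t-table)

Standard error: SE = s/√n = 7/√22 = 1.492405

Margin of error: E = t* × SE = 1.323 × 1.492405 = 1.9745

T-interval: x̄ ± E = 67 ± 1.9745 = (65.0255, 68.9745)

Rounded to 2 decimal places:

(65.03, 68.97)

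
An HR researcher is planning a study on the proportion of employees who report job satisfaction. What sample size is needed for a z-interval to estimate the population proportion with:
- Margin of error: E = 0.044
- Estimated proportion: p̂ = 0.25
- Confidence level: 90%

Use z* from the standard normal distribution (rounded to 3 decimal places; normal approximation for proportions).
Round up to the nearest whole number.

Using z* for proportion z-interval (normal approximation).

For 90% confidence, z* = 1.645 (from standard normal table)

Sample size formula for proportion z-interval: n = z*²p̂(1-p̂)/E²

n = 1.645² × 0.25 × 0.75 / 0.044²
  = 2.706025 × 0.1875 / 0.001936
  = 262.0763

Round up to the nearest whole number: n = 263

263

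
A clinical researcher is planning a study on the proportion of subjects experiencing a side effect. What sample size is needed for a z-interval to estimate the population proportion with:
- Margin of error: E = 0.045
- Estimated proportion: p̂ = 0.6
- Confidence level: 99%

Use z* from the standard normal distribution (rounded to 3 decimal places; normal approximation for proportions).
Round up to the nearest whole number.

Using z* for proportion z-interval (normal approximation).

For 99% confidence, z* = 2.576 (from standard normal table)

Sample size formula for proportion z-interval: n = z*²p̂(1-p̂)/E²

n = 2.576² × 0.6 × 0.4 / 0.045²
  = 6.635776 × 0.24 / 0.002025
  = 786.4623

Round up to the nearest whole number: n = 787

787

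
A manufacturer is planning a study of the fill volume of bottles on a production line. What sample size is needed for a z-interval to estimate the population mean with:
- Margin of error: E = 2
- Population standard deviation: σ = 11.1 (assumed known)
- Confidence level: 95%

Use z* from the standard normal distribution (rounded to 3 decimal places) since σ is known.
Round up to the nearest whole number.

Using z* since population σ is known (z-interval formula).

For 95% confidence, z* = 1.96 (from standard normal table)

Sample size formula for z-interval: n = (z*σ/E)²

n = (1.96 × 11.1 / 2)²
  = (10.878000)²
  = 118.3309

Round up to the nearest whole number: n = 119

119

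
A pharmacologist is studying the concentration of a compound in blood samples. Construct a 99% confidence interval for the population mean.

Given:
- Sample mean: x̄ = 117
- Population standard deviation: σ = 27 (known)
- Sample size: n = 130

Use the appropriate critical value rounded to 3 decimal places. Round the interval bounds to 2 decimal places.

The population standard deviation σ is known, so use a z-interval (standard normal critical value).

For 99% confidence, z* = 2.576 (from standard normal table)

Standard error: SE = σ/√n = 27/√130 = 2.368057

Margin of error: E = z* × SE = 2.576 × 2.368057 = 6.1001

Z-interval: x̄ ± E = 117 ± 6.1001 = (110.8999, 123.1001)

Rounded to 2 decimal places:

(110.90, 123.10)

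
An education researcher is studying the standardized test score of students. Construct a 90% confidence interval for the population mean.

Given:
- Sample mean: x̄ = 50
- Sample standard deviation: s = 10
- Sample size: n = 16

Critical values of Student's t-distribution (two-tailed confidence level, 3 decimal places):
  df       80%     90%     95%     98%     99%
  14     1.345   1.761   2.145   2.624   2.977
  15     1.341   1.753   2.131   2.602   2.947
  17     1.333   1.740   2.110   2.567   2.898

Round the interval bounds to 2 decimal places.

The population standard deviation σ is unknown (only the sample standard deviation s is given), so use a t-interval with df = n - 1 = 16 - 1 = 15.

For 90% confidence with df = 15, t* = 1.753 (from t-table)

Standard error: SE = s/√n = 10/√16 = 2.500000

Margin of error: E = t* × SE = 1.753 × 2.500000 = 4.3825

T-interval: x̄ ± E = 50 ± 4.3825 = (45.6175, 54.3825)

Rounded to 2 decimal places:

(45.62, 54.38)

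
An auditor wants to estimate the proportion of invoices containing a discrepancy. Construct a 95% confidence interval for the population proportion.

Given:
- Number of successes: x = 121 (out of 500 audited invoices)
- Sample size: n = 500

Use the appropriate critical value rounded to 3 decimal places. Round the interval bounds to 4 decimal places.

Sample proportion: p̂ = 121/500 = 0.242000

Check conditions for normal approximation:
  np̂ = 121 ≥ 10 ✓
  n(1-p̂) = 379 ≥ 10 ✓

The sample is large enough, so use a z-interval (normal approximation) for the proportion.

For 95% confidence, z* = 1.96 (from standard normal table)

Standard error: SE = √(p̂(1-p̂)/n) = √(0.242000×0.758000/500) = 0.01915390

Margin of error: E = z* × SE = 1.96 × 0.01915390 = 0.037542

Z-interval: p̂ ± E = 0.242000 ± 0.037542 = (0.204458, 0.279542)

Rounded to 4 decimal places:

(0.2045, 0.2795)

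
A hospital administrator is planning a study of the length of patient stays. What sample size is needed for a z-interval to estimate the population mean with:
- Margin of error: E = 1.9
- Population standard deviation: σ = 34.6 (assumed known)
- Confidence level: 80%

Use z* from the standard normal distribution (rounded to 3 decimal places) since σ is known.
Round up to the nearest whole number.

Using z* since population σ is known (z-interval formula).

For 80% confidence, z* = 1.282 (from standard normal table)

Sample size formula for z-interval: n = (z*σ/E)²

n = (1.282 × 34.6 / 1.9)²
  = (23.345895)²
  = 545.0308

Round up to the nearest whole number: n = 546

546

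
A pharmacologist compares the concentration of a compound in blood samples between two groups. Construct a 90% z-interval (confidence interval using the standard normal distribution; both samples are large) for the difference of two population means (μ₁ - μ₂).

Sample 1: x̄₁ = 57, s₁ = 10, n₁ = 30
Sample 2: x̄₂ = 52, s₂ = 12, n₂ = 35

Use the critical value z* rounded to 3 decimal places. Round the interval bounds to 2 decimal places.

Both samples are large (n₁ = 30 ≥ 30, n₂ = 35 ≥ 30), so a z-interval for the difference of means applies.

Point estimate: x̄₁ - x̄₂ = 57 - 52 = 5

Standard error: SE = √(s₁²/n₁ + s₂²/n₂)
= √(10²/30 + 12²/35)
= √(3.333333 + 4.114286)
= 2.729033

For 90% confidence, z* = 1.645 (from standard normal table)
Margin of error: E = z* × SE = 1.645 × 2.729033 = 4.4893

Z-interval: (x̄₁ - x̄₂) ± E = 5 ± 4.4893 = (0.5107, 9.4893)

Rounded to 2 decimal places:

(0.51, 9.49)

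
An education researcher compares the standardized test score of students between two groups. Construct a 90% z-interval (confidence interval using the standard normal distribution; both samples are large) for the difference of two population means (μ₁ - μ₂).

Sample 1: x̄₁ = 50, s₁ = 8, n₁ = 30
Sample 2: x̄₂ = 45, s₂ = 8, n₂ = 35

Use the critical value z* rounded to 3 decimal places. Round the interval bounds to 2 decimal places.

Both samples are large (n₁ = 30 ≥ 30, n₂ = 35 ≥ 30), so a z-interval for the difference of means applies.

Point estimate: x̄₁ - x̄₂ = 50 - 45 = 5

Standard error: SE = √(s₁²/n₁ + s₂²/n₂)
= √(8²/30 + 8²/35)
= √(2.133333 + 1.828571)
= 1.990453

For 90% confidence, z* = 1.645 (from standard normal table)
Margin of error: E = z* × SE = 1.645 × 1.990453 = 3.2743

Z-interval: (x̄₁ - x̄₂) ± E = 5 ± 3.2743 = (1.7257, 8.2743)

Rounded to 2 decimal places:

(1.73, 8.27)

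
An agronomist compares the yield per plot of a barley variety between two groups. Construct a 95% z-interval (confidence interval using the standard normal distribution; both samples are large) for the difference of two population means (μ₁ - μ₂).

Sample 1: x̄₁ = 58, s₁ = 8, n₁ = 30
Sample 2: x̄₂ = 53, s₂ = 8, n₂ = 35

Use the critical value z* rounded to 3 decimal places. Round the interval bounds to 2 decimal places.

Both samples are large (n₁ = 30 ≥ 30, n₂ = 35 ≥ 30), so a z-interval for the difference of means applies.

Point estimate: x̄₁ - x̄₂ = 58 - 53 = 5

Standard error: SE = √(s₁²/n₁ + s₂²/n₂)
= √(8²/30 + 8²/35)
= √(2.133333 + 1.828571)
= 1.990453

For 95% confidence, z* = 1.96 (from standard normal table)
Margin of error: E = z* × SE = 1.96 × 1.990453 = 3.9013

Z-interval: (x̄₁ - x̄₂) ± E = 5 ± 3.9013 = (1.0987, 8.9013)

Rounded to 2 decimal places:

(1.10, 8.90)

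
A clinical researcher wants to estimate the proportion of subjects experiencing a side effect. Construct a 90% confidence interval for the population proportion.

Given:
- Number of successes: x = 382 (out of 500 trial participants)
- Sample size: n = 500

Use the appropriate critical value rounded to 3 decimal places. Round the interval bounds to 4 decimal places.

Sample proportion: p̂ = 382/500 = 0.764000

Check conditions for normal approximation:
  np̂ = 382 ≥ 10 ✓
  n(1-p̂) = 118 ≥ 10 ✓

The sample is large enough, so use a z-interval (normal approximation) for the proportion.

For 90% confidence, z* = 1.645 (from standard normal table)

Standard error: SE = √(p̂(1-p̂)/n) = √(0.764000×0.236000/500) = 0.01898968

Margin of error: E = z* × SE = 1.645 × 0.01898968 = 0.031238

Z-interval: p̂ ± E = 0.764000 ± 0.031238 = (0.732762, 0.795238)

Rounded to 4 decimal places:

(0.7328, 0.7952)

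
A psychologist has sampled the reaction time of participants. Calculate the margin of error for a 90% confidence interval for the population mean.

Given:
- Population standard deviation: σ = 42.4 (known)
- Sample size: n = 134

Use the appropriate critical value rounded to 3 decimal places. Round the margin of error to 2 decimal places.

The population standard deviation σ is known, so use the z-interval margin of error formula.

For 90% confidence, z* = 1.645 (from standard normal table)

Margin of error formula for z-interval: E = z* × σ/√n

E = 1.645 × 42.4/√134
  = 1.645 × 3.662802
  = 6.0253

Rounded to 2 decimal places:

6.03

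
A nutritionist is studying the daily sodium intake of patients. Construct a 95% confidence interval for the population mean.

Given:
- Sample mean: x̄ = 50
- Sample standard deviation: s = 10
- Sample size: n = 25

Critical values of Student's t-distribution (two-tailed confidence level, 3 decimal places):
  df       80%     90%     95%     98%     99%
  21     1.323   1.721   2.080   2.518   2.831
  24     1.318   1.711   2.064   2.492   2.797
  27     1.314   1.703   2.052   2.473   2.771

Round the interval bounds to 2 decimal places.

The population standard deviation σ is unknown (only the sample standard deviation s is given), so use a t-interval with df = n - 1 = 25 - 1 = 24.

For 95% confidence with df = 24, t* = 2.064 (from t-table)

Standard error: SE = s/√n = 10/√25 = 2.000000

Margin of error: E = t* × SE = 2.064 × 2.000000 = 4.1280

T-interval: x̄ ± E = 50 ± 4.1280 = (45.8720, 54.1280)

Rounded to 2 decimal places:

(45.87, 54.13)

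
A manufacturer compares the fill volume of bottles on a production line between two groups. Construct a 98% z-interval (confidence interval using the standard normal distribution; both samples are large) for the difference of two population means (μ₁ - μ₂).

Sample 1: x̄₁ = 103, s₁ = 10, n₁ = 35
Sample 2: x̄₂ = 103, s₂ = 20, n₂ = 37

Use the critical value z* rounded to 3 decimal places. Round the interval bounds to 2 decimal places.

Both samples are large (n₁ = 35 ≥ 30, n₂ = 37 ≥ 30), so a z-interval for the difference of means applies.

Point estimate: x̄₁ - x̄₂ = 103 - 103 = 0

Standard error: SE = √(s₁²/n₁ + s₂²/n₂)
= √(10²/35 + 20²/37)
= √(2.857143 + 10.810811)
= 3.697020

For 98% confidence, z* = 2.326 (from standard normal table)
Margin of error: E = z* × SE = 2.326 × 3.697020 = 8.5993

Z-interval: (x̄₁ - x̄₂) ± E = 0 ± 8.5993 = (-8.5993, 8.5993)

Rounded to 2 decimal places:

(-8.60, 8.60)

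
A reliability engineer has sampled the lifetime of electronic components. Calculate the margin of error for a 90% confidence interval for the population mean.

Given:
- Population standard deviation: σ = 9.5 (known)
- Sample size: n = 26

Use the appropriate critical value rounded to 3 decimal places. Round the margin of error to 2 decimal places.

The population standard deviation σ is known, so use the z-interval margin of error formula.

For 90% confidence, z* = 1.645 (from standard normal table)

Margin of error formula for z-interval: E = z* × σ/√n

E = 1.645 × 9.5/√26
  = 1.645 × 1.863103
  = 3.0648

Rounded to 2 decimal places:

3.06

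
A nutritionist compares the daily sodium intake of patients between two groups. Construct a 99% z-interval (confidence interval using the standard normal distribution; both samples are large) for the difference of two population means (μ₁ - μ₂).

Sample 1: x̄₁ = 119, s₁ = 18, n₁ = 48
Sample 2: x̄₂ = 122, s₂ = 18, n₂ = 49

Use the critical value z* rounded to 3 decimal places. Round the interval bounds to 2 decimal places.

Both samples are large (n₁ = 48 ≥ 30, n₂ = 49 ≥ 30), so a z-interval for the difference of means applies.

Point estimate: x̄₁ - x̄₂ = 119 - 122 = -3

Standard error: SE = √(s₁²/n₁ + s₂²/n₂)
= √(18²/48 + 18²/49)
= √(6.750000 + 6.612245)
= 3.655440

For 99% confidence, z* = 2.576 (from standard normal table)
Margin of error: E = z* × SE = 2.576 × 3.655440 = 9.4164

Z-interval: (x̄₁ - x̄₂) ± E = -3 ± 9.4164 = (-12.4164, 6.4164)

Rounded to 2 decimal places:

(-12.42, 6.42)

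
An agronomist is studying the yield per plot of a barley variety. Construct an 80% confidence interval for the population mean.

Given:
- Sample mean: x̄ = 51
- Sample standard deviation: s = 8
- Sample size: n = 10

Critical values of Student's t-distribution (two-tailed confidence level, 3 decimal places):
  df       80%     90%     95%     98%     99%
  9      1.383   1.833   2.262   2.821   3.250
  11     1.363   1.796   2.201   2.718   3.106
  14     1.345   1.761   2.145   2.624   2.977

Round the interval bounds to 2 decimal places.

The population standard deviation σ is unknown (only the sample standard deviation s is given), so use a t-interval with df = n - 1 = 10 - 1 = 9.

For 80% confidence with df = 9, t* = 1.383 (from t-table)

Standard error: SE = s/√n = 8/√10 = 2.529822

Margin of error: E = t* × SE = 1.383 × 2.529822 = 3.4987

T-interval: x̄ ± E = 51 ± 3.4987 = (47.5013, 54.4987)

Rounded to 2 decimal places:

(47.50, 54.50)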